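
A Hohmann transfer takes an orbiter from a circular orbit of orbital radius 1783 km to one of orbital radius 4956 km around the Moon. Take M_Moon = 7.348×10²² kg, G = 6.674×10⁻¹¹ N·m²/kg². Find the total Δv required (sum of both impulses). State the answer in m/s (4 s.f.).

Δv_total ≈ 624.0 m/s

μ = GM = 6.674×10⁻¹¹ × 7.348×10²² = 4.904×10¹² m³/s².
r₁ = 1783 km = 1.783×10⁶ m.
r₂ = 4956 km = 4.956×10⁶ m.
Transfer ellipse a_t = (r₁ + r₂)/2 = 3.370×10⁶ m.
At r₁: circular v_c1 = √(μ/r₁) = 1658 m/s; transfer-perilune v_p = √[μ(2/r₁ − 1/a_t)] = 2011 m/s.
Δv₁ = v_p − v_c1 = 352.9 m/s.
At r₂: circular v_c2 = √(μ/r₂) = 994.7 m/s; transfer-apolune v_a = √[μ(2/r₂ − 1/a_t)] = 723.6 m/s.
Δv₂ = v_c2 − v_a = 271.1 m/s.
Total Δv = Δv₁ + Δv₂ = 624.0 m/s.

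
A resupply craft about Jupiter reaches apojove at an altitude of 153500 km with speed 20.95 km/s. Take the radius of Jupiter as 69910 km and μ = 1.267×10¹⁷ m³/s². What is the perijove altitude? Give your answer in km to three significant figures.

perijove altitude ≈ 71100 km

r_a = 69910 + 153500 = 2.2341×10⁵ km = 2.234×10⁸ m.
Specific energy ε = v²/2 − μ/r = -3.477×10⁸ J/kg, so a = −μ/(2ε) = 1.822×10⁸ m.
The apsides satisfy r_p + r_a = 2a, so the perijove radius is 2a − r_a = 1.410×10⁸ m = 1.4102×10⁵ km.
Perijove altitude = 1.4102×10⁵ − 69910 = 71109 km.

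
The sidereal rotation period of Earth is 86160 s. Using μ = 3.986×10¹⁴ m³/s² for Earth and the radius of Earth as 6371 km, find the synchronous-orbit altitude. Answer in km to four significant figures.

A synchronous orbit has period T, so by Kepler's third law a = (μT²/4π²)^(1/3).
μT²/4π² = 3.986×10¹⁴ × (8.616×10⁴)² / 39.48 = 7.495×10²² m³.
a = 4.216×10⁷ m = 42163 km.
Altitude h = a − R = 42163 − 6371 = 35792 km.

h_sync ≈ 35790 km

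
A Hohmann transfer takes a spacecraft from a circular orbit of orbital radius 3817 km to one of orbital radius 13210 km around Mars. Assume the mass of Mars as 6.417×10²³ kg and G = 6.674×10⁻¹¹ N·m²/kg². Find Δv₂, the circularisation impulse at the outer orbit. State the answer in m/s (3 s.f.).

Δv ≈ 595 m/s

μ = GM = 6.674×10⁻¹¹ × 6.417×10²³ = 4.283×10¹³ m³/s².
r₁ = 3817 km = 3.817×10⁶ m.
r₂ = 13210 km = 1.321×10⁷ m.
Transfer ellipse a_t = (r₁ + r₂)/2 = 8.514×10⁶ m.
At r₁: circular v_c1 = √(μ/r₁) = 3350 m/s; transfer-periapsis v_p = √[μ(2/r₁ − 1/a_t)] = 4172 m/s.
At r₂: circular v_c2 = √(μ/r₂) = 1801 m/s; transfer-apoapsis v_a = √[μ(2/r₂ − 1/a_t)] = 1206 m/s.
Δv₂ = v_c2 − v_a = 594.9 m/s.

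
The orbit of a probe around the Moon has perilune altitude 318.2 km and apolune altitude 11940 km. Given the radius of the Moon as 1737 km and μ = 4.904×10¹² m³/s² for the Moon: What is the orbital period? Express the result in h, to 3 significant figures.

r_p = 1737 + 318.2 = 2055.2 km = 2.0552×10⁶ m.
r_a = 1737 + 11940 = 13677 km = 1.3677×10⁷ m.
Semi-major axis a = (r_p + r_a)/2 = (2055.2 + 13677)/2 = 7866.1 km = 7.866×10⁶ m.
By Kepler's third law T = 2π√(a³/μ) = 2π × 9.962×10³ = 6.260×10⁴ s.
= 17.39 h.

T ≈ 17.4 h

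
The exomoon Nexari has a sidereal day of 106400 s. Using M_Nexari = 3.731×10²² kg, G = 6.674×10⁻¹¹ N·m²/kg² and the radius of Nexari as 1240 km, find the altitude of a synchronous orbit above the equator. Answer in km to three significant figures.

h_sync ≈ 7700 km

μ = GM = 6.674×10⁻¹¹ × 3.731×10²² = 2.490×10¹² m³/s².
A synchronous orbit has period T, so by Kepler's third law a = (μT²/4π²)^(1/3).
μT²/4π² = 2.490×10¹² × (1.064×10⁵)² / 39.48 = 7.141×10²⁰ m³.
a = 8.938×10⁶ m = 8938.1 km.
Altitude h = a − R = 8938.1 − 1240 = 7698.1 km.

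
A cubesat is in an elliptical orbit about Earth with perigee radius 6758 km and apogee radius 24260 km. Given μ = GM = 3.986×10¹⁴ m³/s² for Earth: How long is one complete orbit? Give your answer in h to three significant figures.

T ≈ 5.34 h

Semi-major axis a = (r_p + r_a)/2 = (6758.0 + 24260)/2 = 15509 km = 1.551×10⁷ m.
By Kepler's third law T = 2π√(a³/μ) = 2π × 3.059×10³ = 1.922×10⁴ s.
= 5.339 h.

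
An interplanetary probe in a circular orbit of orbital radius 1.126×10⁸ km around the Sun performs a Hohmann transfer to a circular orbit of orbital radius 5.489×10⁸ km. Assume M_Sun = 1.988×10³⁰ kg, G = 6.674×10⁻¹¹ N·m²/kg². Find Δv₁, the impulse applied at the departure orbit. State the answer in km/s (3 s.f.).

μ = GM = 6.674×10⁻¹¹ × 1.988×10³⁰ = 1.327×10²⁰ m³/s².
r₁ = 1.126×10⁸ km = 1.126×10¹¹ m.
r₂ = 5.489×10⁸ km = 5.489×10¹¹ m.
Transfer ellipse a_t = (r₁ + r₂)/2 = 3.308×10¹¹ m.
At r₁: circular v_c1 = √(μ/r₁) = 34330 m/s; transfer-perihelion v_p = √[μ(2/r₁ − 1/a_t)] = 44220 m/s.
Δv₁ = v_p − v_c1 = 9894 m/s.
= 9.894 km/s.

Δv ≈ 9.89 km/s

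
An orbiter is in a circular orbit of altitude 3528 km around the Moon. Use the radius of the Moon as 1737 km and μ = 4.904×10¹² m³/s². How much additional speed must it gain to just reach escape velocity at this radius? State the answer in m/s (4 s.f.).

Δv ≈ 399.8 m/s

r = 1737 + 3528 = 5265.0 km = 5.2650×10⁶ m.
Circular speed v_c = √(μ/r) = 965.1 m/s.
Escape speed v_esc = √(2μ/r) = √2 × v_c = 1365 m/s.
Δv = v_esc − v_c = 399.8 m/s.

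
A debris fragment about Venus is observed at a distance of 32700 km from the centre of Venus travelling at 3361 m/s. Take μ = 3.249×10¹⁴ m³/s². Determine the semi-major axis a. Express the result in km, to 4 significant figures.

a ≈ 37890 km

r = 3.270×10⁷ m.
Specific orbital energy ε = v²/2 − μ/r = (3361)²/2 − 3.249×10¹⁴/3.270×10⁷ = -4.288×10⁶ J/kg.
Since ε = −μ/(2a), a = −μ/(2ε) = 3.789×10⁷ m = 37888 km.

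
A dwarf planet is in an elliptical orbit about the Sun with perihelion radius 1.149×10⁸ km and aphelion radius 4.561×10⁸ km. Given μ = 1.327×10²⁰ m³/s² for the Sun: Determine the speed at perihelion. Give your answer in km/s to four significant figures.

v ≈ 42.95 km/s

Semi-major axis a = (r_p + r_a)/2 = 2.8550×10⁸ km = 2.855×10¹¹ m.
Vis-viva: v² = μ(2/r − 1/a) = 1.327×10²⁰ × (1.741×10⁻¹¹ − 3.503×10⁻¹²) = 1.845×10⁹ m²/s².
v = 42950 m/s = 42.95 km/s.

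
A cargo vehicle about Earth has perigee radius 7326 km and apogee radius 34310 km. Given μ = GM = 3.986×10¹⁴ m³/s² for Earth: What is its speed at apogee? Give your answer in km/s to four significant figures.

Semi-major axis a = (r_p + r_a)/2 = 20818 km = 2.082×10⁷ m.
Vis-viva: v² = μ(2/r − 1/a) = 3.986×10¹⁴ × (5.829×10⁻⁸ − 4.804×10⁻⁸) = 4.088×10⁶ m²/s².
v = 2022 m/s = 2.022 km/s.

v ≈ 2.022 km/s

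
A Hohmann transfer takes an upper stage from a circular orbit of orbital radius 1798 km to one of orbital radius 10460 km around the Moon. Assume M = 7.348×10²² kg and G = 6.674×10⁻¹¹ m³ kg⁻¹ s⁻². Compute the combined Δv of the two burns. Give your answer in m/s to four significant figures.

Δv_total ≈ 819.9 m/s

μ = GM = 6.674×10⁻¹¹ × 7.348×10²² = 4.904×10¹² m³/s².
r₁ = 1798 km = 1.798×10⁶ m.
r₂ = 10460 km = 1.046×10⁷ m.
Transfer ellipse a_t = (r₁ + r₂)/2 = 6.129×10⁶ m.
At r₁: circular v_c1 = √(μ/r₁) = 1652 m/s; transfer-perilune v_p = √[μ(2/r₁ − 1/a_t)] = 2158 m/s.
Δv₁ = v_p − v_c1 = 506.0 m/s.
At r₂: circular v_c2 = √(μ/r₂) = 684.7 m/s; transfer-apolune v_a = √[μ(2/r₂ − 1/a_t)] = 370.9 m/s.
Δv₂ = v_c2 − v_a = 313.9 m/s.
Total Δv = Δv₁ + Δv₂ = 819.9 m/s.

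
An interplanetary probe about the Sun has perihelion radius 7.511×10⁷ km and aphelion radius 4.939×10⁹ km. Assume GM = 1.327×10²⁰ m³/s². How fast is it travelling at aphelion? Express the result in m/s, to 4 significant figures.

Semi-major axis a = (r_p + r_a)/2 = 2.5071×10⁹ km = 2.507×10¹² m.
Vis-viva: v² = μ(2/r − 1/a) = 1.327×10²⁰ × (4.049×10⁻¹³ − 3.989×10⁻¹³) = 8.049×10⁵ m²/s².
v = 897.2 m/s.

v ≈ 897.2 m/s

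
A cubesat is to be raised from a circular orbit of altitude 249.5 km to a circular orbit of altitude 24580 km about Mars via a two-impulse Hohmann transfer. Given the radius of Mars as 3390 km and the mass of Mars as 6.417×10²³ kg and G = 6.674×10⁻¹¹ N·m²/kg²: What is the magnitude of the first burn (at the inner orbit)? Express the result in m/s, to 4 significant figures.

Δv ≈ 1133 m/s

μ = GM = 6.674×10⁻¹¹ × 6.417×10²³ = 4.283×10¹³ m³/s².
r₁ = 3390 + 249.5 = 3639.5 km = 3.6395×10⁶ m.
r₂ = 3390 + 24580 = 27970 km = 2.7970×10⁷ m.
Transfer ellipse a_t = (r₁ + r₂)/2 = 1.580×10⁷ m.
At r₁: circular v_c1 = √(μ/r₁) = 3430 m/s; transfer-periapsis v_p = √[μ(2/r₁ − 1/a_t)] = 4563 m/s.
Δv₁ = v_p − v_c1 = 1133 m/s.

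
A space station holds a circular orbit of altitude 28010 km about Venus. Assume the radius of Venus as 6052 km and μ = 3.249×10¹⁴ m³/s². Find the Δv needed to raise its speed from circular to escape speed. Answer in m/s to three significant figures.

Δv ≈ 1280 m/s

r = 6052 + 28010 = 34062 km = 3.4062×10⁷ m.
Circular speed v_c = √(μ/r) = 3088 m/s.
Escape speed v_esc = √(2μ/r) = √2 × v_c = 4368 m/s.
Δv = v_esc − v_c = 1279 m/s.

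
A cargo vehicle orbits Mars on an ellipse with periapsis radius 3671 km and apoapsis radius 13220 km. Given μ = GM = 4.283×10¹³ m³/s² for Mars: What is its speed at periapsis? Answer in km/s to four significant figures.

v ≈ 4.274 km/s

Semi-major axis a = (r_p + r_a)/2 = 8445.5 km = 8.446×10⁶ m.
Vis-viva: v² = μ(2/r − 1/a) = 4.283×10¹³ × (5.448×10⁻⁷ − 1.184×10⁻⁷) = 1.826×10⁷ m²/s².
v = 4274 m/s = 4.274 km/s.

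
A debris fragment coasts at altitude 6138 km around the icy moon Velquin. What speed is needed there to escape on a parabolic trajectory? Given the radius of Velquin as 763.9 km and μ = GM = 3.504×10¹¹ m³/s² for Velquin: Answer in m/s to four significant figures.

v_esc ≈ 318.6 m/s

r = 763.9 + 6138 = 6901.9 km = 6.9019×10⁶ m.
Escape speed v_esc = √(2μ/r) = √(2 × 3.504×10¹¹ / 6.902×10⁶) = √(1.015×10⁵) = 318.6 m/s.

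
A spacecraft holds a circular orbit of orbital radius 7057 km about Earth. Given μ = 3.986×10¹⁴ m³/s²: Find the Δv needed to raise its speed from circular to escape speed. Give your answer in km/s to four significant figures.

r = 7057 km = 7.057×10⁶ m.
Circular speed v_c = √(μ/r) = 7516 m/s.
Escape speed v_esc = √(2μ/r) = √2 × v_c = 10630 m/s.
Δv = v_esc − v_c = 3113 m/s = 3.113 km/s.

Δv ≈ 3.113 km/s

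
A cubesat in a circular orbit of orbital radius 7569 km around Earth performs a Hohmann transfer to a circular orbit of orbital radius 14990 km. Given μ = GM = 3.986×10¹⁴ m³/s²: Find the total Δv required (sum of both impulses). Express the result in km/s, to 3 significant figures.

r₁ = 7569 km = 7.569×10⁶ m.
r₂ = 14990 km = 1.499×10⁷ m.
Transfer ellipse a_t = (r₁ + r₂)/2 = 1.128×10⁷ m.
At r₁: circular v_c1 = √(μ/r₁) = 7257 m/s; transfer-perigee v_p = √[μ(2/r₁ − 1/a_t)] = 8366 m/s.
Δv₁ = v_p − v_c1 = 1109 m/s.
At r₂: circular v_c2 = √(μ/r₂) = 5157 m/s; transfer-apogee v_a = √[μ(2/r₂ − 1/a_t)] = 4224 m/s.
Δv₂ = v_c2 − v_a = 932.5 m/s.
Total Δv = Δv₁ + Δv₂ = 2041 m/s = 2.041 km/s.

Δv_total ≈ 2.04 km/s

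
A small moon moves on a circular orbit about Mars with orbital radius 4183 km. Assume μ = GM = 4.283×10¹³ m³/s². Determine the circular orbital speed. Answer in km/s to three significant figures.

r = 4183 km = 4.183×10⁶ m.
For a circular orbit v = √(μ/r) = √(4.283×10¹³ / 4.183×10⁶) = √(1.024×10⁷) = 3200 m/s.
That is 3.200 km/s.

v ≈ 3.20 km/s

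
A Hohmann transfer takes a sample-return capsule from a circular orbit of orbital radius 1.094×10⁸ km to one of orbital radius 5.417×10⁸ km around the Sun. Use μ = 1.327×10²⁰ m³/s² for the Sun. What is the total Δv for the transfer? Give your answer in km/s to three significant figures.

Δv_total ≈ 16.7 km/s

r₁ = 1.094×10⁸ km = 1.094×10¹¹ m.
r₂ = 5.417×10⁸ km = 5.417×10¹¹ m.
Transfer ellipse a_t = (r₁ + r₂)/2 = 3.256×10¹¹ m.
At r₁: circular v_c1 = √(μ/r₁) = 34830 m/s; transfer-perihelion v_p = √[μ(2/r₁ − 1/a_t)] = 44930 m/s.
Δv₁ = v_p − v_c1 = 10100 m/s.
At r₂: circular v_c2 = √(μ/r₂) = 15650 m/s; transfer-aphelion v_a = √[μ(2/r₂ − 1/a_t)] = 9073 m/s.
Δv₂ = v_c2 − v_a = 6578 m/s.
Total Δv = Δv₁ + Δv₂ = 16680 m/s = 16.68 km/s.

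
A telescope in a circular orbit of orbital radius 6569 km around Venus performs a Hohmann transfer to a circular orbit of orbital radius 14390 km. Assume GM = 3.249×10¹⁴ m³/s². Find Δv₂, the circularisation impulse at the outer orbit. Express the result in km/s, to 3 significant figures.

r₁ = 6569 km = 6.569×10⁶ m.
r₂ = 14390 km = 1.439×10⁷ m.
Transfer ellipse a_t = (r₁ + r₂)/2 = 1.048×10⁷ m.
At r₁: circular v_c1 = √(μ/r₁) = 7033 m/s; transfer-periapsis v_p = √[μ(2/r₁ − 1/a_t)] = 8241 m/s.
At r₂: circular v_c2 = √(μ/r₂) = 4752 m/s; transfer-apoapsis v_a = √[μ(2/r₂ − 1/a_t)] = 3762 m/s.
Δv₂ = v_c2 − v_a = 989.6 m/s.
= 0.9896 km/s.

Δv ≈ 0.99 km/s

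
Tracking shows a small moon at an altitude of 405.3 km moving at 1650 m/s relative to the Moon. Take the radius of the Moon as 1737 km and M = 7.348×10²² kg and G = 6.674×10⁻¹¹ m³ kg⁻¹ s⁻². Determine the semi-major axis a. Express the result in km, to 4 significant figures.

a ≈ 2643 km

μ = GM = 6.674×10⁻¹¹ × 7.348×10²² = 4.904×10¹² m³/s².
r = 1737 + 405.3 = 2142.3 km = 2.142×10⁶ m.
Specific orbital energy ε = v²/2 − μ/r = (1650)²/2 − 4.904×10¹²/2.142×10⁶ = -9.279×10⁵ J/kg.
Since ε = −μ/(2a), a = −μ/(2ε) = 2.643×10⁶ m = 2642.5 km.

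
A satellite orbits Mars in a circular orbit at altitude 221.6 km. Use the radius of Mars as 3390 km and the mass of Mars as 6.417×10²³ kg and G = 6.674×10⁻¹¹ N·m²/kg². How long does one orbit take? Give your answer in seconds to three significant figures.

μ = GM = 6.674×10⁻¹¹ × 6.417×10²³ = 4.283×10¹³ m³/s².
r = 3390 + 221.6 = 3611.6 km = 3.6116×10⁶ m.
Kepler's third law: T = 2π√(r³/μ) = 2π√((3.612×10⁶)³ / 4.283×10¹³).
r³/μ = 1.100×10⁶ s², so T = 2π × 1.049×10³ = 6.590×10³ s.

T ≈ 6590 seconds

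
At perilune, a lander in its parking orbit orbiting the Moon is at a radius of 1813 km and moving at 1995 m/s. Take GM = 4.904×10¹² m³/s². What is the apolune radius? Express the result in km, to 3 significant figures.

r_p = 1.813×10⁶ m.
Specific energy ε = v²/2 − μ/r = -7.149×10⁵ J/kg, so a = −μ/(2ε) = 3.430×10⁶ m.
The apsides satisfy r_p + r_a = 2a, so the apolune radius is 2a − r_p = 5.047×10⁶ m = 5046.7 km.

apolune radius ≈ 5050 km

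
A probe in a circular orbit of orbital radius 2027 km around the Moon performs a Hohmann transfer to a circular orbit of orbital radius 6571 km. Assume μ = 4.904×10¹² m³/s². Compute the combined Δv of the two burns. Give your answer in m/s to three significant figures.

Δv_total ≈ 638 m/s

r₁ = 2027 km = 2.027×10⁶ m.
r₂ = 6571 km = 6.571×10⁶ m.
Transfer ellipse a_t = (r₁ + r₂)/2 = 4.299×10⁶ m.
At r₁: circular v_c1 = √(μ/r₁) = 1555 m/s; transfer-perilune v_p = √[μ(2/r₁ − 1/a_t)] = 1923 m/s.
Δv₁ = v_p − v_c1 = 367.6 m/s.
At r₂: circular v_c2 = √(μ/r₂) = 863.9 m/s; transfer-apolune v_a = √[μ(2/r₂ − 1/a_t)] = 593.2 m/s.
Δv₂ = v_c2 − v_a = 270.7 m/s.
Total Δv = Δv₁ + Δv₂ = 638.3 m/s.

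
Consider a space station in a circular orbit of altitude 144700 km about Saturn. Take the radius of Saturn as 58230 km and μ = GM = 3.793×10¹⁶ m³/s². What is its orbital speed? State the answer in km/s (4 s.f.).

v ≈ 13.67 km/s

r = 58230 + 144700 = 202930 km = 2.0293×10⁸ m.
For a circular orbit v = √(μ/r) = √(3.793×10¹⁶ / 2.029×10⁸) = √(1.869×10⁸) = 13670 m/s.
That is 13.67 km/s.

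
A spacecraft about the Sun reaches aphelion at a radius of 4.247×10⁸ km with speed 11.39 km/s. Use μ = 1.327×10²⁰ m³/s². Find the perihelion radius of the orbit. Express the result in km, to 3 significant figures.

perihelion radius ≈ 1.11×10⁸ km

r_a = 4.247×10¹¹ m.
Specific energy ε = v²/2 − μ/r = -2.476×10⁸ J/kg, so a = −μ/(2ε) = 2.680×10¹¹ m.
The apsides satisfy r_p + r_a = 2a, so the perihelion radius is 2a − r_a = 1.113×10¹¹ m = 1.1127×10⁸ km.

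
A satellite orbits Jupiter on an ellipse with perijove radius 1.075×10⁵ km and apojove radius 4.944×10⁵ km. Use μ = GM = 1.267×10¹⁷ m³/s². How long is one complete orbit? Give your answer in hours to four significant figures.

T ≈ 25.60 hours

Semi-major axis a = (r_p + r_a)/2 = (1.0750×10⁵ + 4.9440×10⁵)/2 = 3.0095×10⁵ km = 3.010×10⁸ m.
By Kepler's third law T = 2π√(a³/μ) = 2π × 1.467×10⁴ = 9.216×10⁴ s.
= 25.60 hours.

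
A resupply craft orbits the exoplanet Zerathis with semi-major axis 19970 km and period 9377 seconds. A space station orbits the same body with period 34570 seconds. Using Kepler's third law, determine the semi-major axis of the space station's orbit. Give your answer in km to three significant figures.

Kepler's third law: a³ ∝ T², so a₂ = a₁ (T₂/T₁)^(2/3).
T₂/T₁ = 3.687, (T₂/T₁)^(2/3) = 2.386.
a₂ = 19970 × 2.386 = 47660 km.

a₂ ≈ 47700 km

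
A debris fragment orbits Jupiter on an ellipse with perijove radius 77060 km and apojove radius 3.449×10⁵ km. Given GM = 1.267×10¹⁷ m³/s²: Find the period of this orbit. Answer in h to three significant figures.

T ≈ 15.0 h

Semi-major axis a = (r_p + r_a)/2 = (77060 + 3.4490×10⁵)/2 = 2.1098×10⁵ km = 2.110×10⁸ m.
By Kepler's third law T = 2π√(a³/μ) = 2π × 8.609×10³ = 5.409×10⁴ s.
= 15.03 h.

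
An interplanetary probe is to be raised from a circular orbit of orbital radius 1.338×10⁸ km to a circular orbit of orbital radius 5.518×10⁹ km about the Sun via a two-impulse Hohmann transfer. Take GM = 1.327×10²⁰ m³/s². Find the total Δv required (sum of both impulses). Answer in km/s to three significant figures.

r₁ = 1.338×10⁸ km = 1.338×10¹¹ m.
r₂ = 5.518×10⁹ km = 5.518×10¹² m.
Transfer ellipse a_t = (r₁ + r₂)/2 = 2.826×10¹² m.
At r₁: circular v_c1 = √(μ/r₁) = 31490 m/s; transfer-perihelion v_p = √[μ(2/r₁ − 1/a_t)] = 44010 m/s.
Δv₁ = v_p − v_c1 = 12510 m/s.
At r₂: circular v_c2 = √(μ/r₂) = 4904 m/s; transfer-aphelion v_a = √[μ(2/r₂ − 1/a_t)] = 1067 m/s.
Δv₂ = v_c2 − v_a = 3837 m/s.
Total Δv = Δv₁ + Δv₂ = 16350 m/s = 16.35 km/s.

Δv_total ≈ 16.4 km/s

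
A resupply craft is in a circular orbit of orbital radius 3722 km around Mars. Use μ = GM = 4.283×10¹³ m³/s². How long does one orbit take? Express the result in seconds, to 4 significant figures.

r = 3722 km = 3.722×10⁶ m.
Kepler's third law: T = 2π√(r³/μ) = 2π√((3.722×10⁶)³ / 4.283×10¹³).
r³/μ = 1.204×10⁶ s², so T = 2π × 1.097×10³ = 6.894×10³ s.

T ≈ 6894 seconds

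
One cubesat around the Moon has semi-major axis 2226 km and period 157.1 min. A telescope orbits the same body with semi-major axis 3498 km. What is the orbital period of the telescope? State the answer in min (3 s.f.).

Kepler's third law: T² ∝ a³, so T₂ = T₁ (a₂/a₁)^(3/2).
a₂/a₁ = 1.571, (a₂/a₁)^(3/2) = 1.970.
T₂ = 157.1 × 1.970 = 309.5 min.

T₂ ≈ 309 min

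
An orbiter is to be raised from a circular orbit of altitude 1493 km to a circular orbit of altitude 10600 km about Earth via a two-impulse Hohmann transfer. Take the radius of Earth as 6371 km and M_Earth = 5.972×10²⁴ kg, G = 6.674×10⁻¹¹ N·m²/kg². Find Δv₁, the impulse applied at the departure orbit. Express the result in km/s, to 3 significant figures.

Δv ≈ 1.20 km/s

μ = GM = 6.674×10⁻¹¹ × 5.972×10²⁴ = 3.986×10¹⁴ m³/s².
r₁ = 6371 + 1493 = 7864.0 km = 7.8640×10⁶ m.
r₂ = 6371 + 10600 = 16971 km = 1.6971×10⁷ m.
Transfer ellipse a_t = (r₁ + r₂)/2 = 1.242×10⁷ m.
At r₁: circular v_c1 = √(μ/r₁) = 7119 m/s; transfer-perigee v_p = √[μ(2/r₁ − 1/a_t)] = 8323 m/s.
Δv₁ = v_p − v_c1 = 1204 m/s.
= 1.204 km/s.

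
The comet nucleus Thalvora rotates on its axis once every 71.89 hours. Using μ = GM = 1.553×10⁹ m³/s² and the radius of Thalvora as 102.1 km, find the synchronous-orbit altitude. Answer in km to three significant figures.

h_sync ≈ 1280 km

T = 71.89 hours = 2.588×10⁵ s.
A synchronous orbit has period T, so by Kepler's third law a = (μT²/4π²)^(1/3).
μT²/4π² = 1.553×10⁹ × (2.588×10⁵)² / 39.48 = 2.635×10¹⁸ m³.
a = 1.381×10⁶ m = 1381.2 km.
Altitude h = a − R = 1381.2 − 102.1 = 1279.1 km.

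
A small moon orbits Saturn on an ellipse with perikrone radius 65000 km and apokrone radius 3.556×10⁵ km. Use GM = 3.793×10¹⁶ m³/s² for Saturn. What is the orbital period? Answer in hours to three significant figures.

Semi-major axis a = (r_p + r_a)/2 = (65000 + 3.5560×10⁵)/2 = 2.1030×10⁵ km = 2.103×10⁸ m.
By Kepler's third law T = 2π√(a³/μ) = 2π × 1.566×10⁴ = 9.839×10⁴ s.
= 27.33 hours.

T ≈ 27.3 hours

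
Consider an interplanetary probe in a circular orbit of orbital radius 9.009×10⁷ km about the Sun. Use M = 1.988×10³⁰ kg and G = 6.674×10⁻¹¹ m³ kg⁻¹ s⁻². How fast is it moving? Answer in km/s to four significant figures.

μ = GM = 6.674×10⁻¹¹ × 1.988×10³⁰ = 1.327×10²⁰ m³/s².
r = 9.009×10⁷ km = 9.009×10¹⁰ m.
For a circular orbit v = √(μ/r) = √(1.327×10²⁰ / 9.009×10¹⁰) = √(1.473×10⁹) = 38380 m/s.
That is 38.38 km/s.

v ≈ 38.38 km/s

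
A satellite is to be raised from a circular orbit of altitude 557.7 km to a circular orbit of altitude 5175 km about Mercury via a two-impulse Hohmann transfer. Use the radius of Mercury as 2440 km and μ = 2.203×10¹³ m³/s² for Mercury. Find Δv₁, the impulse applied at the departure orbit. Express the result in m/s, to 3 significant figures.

r₁ = 2440 + 557.7 = 2997.7 km = 2.9977×10⁶ m.
r₂ = 2440 + 5175 = 7615.0 km = 7.6150×10⁶ m.
Transfer ellipse a_t = (r₁ + r₂)/2 = 5.306×10⁶ m.
At r₁: circular v_c1 = √(μ/r₁) = 2711 m/s; transfer-periherm v_p = √[μ(2/r₁ − 1/a_t)] = 3248 m/s.
Δv₁ = v_p − v_c1 = 536.6 m/s.

Δv ≈ 537 m/s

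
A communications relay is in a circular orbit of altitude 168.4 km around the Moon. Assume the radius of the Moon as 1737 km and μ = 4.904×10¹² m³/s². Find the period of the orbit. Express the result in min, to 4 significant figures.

r = 1737 + 168.4 = 1905.4 km = 1.9054×10⁶ m.
Kepler's third law: T = 2π√(r³/μ) = 2π√((1.905×10⁶)³ / 4.904×10¹²).
r³/μ = 1.411×10⁶ s², so T = 2π × 1.188×10³ = 7.462×10³ s.
Converting: 7.462×10³ s ÷ 60.00 = 124.4 min.

T ≈ 124.4 min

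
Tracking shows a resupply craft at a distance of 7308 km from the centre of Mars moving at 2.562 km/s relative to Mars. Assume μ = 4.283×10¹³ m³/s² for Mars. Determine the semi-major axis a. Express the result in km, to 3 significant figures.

a ≈ 8300 km

r = 7.308×10⁶ m.
Specific orbital energy ε = v²/2 − μ/r = (2562)²/2 − 4.283×10¹³/7.308×10⁶ = -2.579×10⁶ J/kg.
Since ε = −μ/(2a), a = −μ/(2ε) = 8.304×10⁶ m = 8304.3 km.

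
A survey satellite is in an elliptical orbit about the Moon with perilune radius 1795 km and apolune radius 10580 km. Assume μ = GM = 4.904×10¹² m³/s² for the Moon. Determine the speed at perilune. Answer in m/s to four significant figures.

v ≈ 2161 m/s

Semi-major axis a = (r_p + r_a)/2 = 6187.5 km = 6.188×10⁶ m.
Vis-viva: v² = μ(2/r − 1/a) = 4.904×10¹² × (1.114×10⁻⁶ − 1.616×10⁻⁷) = 4.672×10⁶ m²/s².
v = 2161 m/s.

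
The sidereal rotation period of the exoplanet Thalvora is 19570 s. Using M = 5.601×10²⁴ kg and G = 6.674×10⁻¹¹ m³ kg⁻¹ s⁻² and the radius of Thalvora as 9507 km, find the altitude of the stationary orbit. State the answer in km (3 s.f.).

μ = GM = 6.674×10⁻¹¹ × 5.601×10²⁴ = 3.738×10¹⁴ m³/s².
A synchronous orbit has period T, so by Kepler's third law a = (μT²/4π²)^(1/3).
μT²/4π² = 3.738×10¹⁴ × (1.957×10⁴)² / 39.48 = 3.626×10²¹ m³.
a = 1.536×10⁷ m = 15364 km.
Altitude h = a − R = 15364 − 9507 = 5856.5 km.

h_sync ≈ 5860 km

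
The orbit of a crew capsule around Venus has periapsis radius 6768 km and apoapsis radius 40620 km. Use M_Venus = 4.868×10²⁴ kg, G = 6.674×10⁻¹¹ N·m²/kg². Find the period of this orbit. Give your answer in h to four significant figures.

μ = GM = 6.674×10⁻¹¹ × 4.868×10²⁴ = 3.249×10¹⁴ m³/s².
Semi-major axis a = (r_p + r_a)/2 = (6768.0 + 40620)/2 = 23694 km = 2.369×10⁷ m.
By Kepler's third law T = 2π√(a³/μ) = 2π × 6.399×10³ = 4.020×10⁴ s.
= 11.17 h.

T ≈ 11.17 h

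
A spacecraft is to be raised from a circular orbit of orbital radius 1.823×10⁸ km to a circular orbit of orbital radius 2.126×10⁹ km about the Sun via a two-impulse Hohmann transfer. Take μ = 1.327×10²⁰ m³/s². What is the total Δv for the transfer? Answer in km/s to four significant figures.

Δv_total ≈ 14.40 km/s

r₁ = 1.823×10⁸ km = 1.823×10¹¹ m.
r₂ = 2.126×10⁹ km = 2.126×10¹² m.
Transfer ellipse a_t = (r₁ + r₂)/2 = 1.154×10¹² m.
At r₁: circular v_c1 = √(μ/r₁) = 26980 m/s; transfer-perihelion v_p = √[μ(2/r₁ − 1/a_t)] = 36620 m/s.
Δv₁ = v_p − v_c1 = 9638 m/s.
At r₂: circular v_c2 = √(μ/r₂) = 7900 m/s; transfer-aphelion v_a = √[μ(2/r₂ − 1/a_t)] = 3140 m/s.
Δv₂ = v_c2 − v_a = 4761 m/s.
Total Δv = Δv₁ + Δv₂ = 14400 m/s = 14.40 km/s.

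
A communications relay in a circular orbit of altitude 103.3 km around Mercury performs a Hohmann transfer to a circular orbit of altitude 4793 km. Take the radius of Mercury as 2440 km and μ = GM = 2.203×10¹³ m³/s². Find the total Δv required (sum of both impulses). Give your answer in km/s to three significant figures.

r₁ = 2440 + 103.3 = 2543.3 km = 2.5433×10⁶ m.
r₂ = 2440 + 4793 = 7233.0 km = 7.2330×10⁶ m.
Transfer ellipse a_t = (r₁ + r₂)/2 = 4.888×10⁶ m.
At r₁: circular v_c1 = √(μ/r₁) = 2943 m/s; transfer-periherm v_p = √[μ(2/r₁ − 1/a_t)] = 3580 m/s.
Δv₁ = v_p − v_c1 = 637.0 m/s.
At r₂: circular v_c2 = √(μ/r₂) = 1745 m/s; transfer-apoherm v_a = √[μ(2/r₂ − 1/a_t)] = 1259 m/s.
Δv₂ = v_c2 − v_a = 486.4 m/s.
Total Δv = Δv₁ + Δv₂ = 1123 m/s = 1.123 km/s.

Δv_total ≈ 1.12 km/s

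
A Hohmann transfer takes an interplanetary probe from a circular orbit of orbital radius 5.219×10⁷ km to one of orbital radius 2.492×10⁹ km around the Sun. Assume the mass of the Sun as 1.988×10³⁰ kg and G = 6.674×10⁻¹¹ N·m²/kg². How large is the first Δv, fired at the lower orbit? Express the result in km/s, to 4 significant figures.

Δv ≈ 20.15 km/s

μ = GM = 6.674×10⁻¹¹ × 1.988×10³⁰ = 1.327×10²⁰ m³/s².
r₁ = 5.219×10⁷ km = 5.219×10¹⁰ m.
r₂ = 2.492×10⁹ km = 2.492×10¹² m.
Transfer ellipse a_t = (r₁ + r₂)/2 = 1.272×10¹² m.
At r₁: circular v_c1 = √(μ/r₁) = 50420 m/s; transfer-perihelion v_p = √[μ(2/r₁ − 1/a_t)] = 70570 m/s.
Δv₁ = v_p − v_c1 = 20150 m/s.
= 20.15 km/s.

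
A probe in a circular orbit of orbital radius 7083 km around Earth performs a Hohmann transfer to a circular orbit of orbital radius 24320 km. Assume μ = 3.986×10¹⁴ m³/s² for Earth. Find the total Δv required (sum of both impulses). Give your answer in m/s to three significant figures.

r₁ = 7083 km = 7.083×10⁶ m.
r₂ = 24320 km = 2.432×10⁷ m.
Transfer ellipse a_t = (r₁ + r₂)/2 = 1.570×10⁷ m.
At r₁: circular v_c1 = √(μ/r₁) = 7502 m/s; transfer-perigee v_p = √[μ(2/r₁ − 1/a_t)] = 9336 m/s.
Δv₁ = v_p − v_c1 = 1835 m/s.
At r₂: circular v_c2 = √(μ/r₂) = 4048 m/s; transfer-apogee v_a = √[μ(2/r₂ − 1/a_t)] = 2719 m/s.
Δv₂ = v_c2 − v_a = 1329 m/s.
Total Δv = Δv₁ + Δv₂ = 3164 m/s.

Δv_total ≈ 3160 m/s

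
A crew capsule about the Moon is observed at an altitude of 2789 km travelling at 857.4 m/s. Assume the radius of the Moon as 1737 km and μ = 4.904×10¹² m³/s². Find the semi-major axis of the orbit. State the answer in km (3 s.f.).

a ≈ 3420 km

r = 1737 + 2789 = 4526.0 km = 4.526×10⁶ m.
Specific orbital energy ε = v²/2 − μ/r = (857.4)²/2 − 4.904×10¹²/4.526×10⁶ = -7.160×10⁵ J/kg.
Since ε = −μ/(2a), a = −μ/(2ε) = 3.425×10⁶ m = 3424.8 km.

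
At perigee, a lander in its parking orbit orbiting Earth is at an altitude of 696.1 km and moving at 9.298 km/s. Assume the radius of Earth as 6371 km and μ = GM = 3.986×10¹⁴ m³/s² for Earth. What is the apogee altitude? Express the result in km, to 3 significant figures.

r_p = 6371 + 696.1 = 7067.1 km = 7.067×10⁶ m.
Specific energy ε = v²/2 − μ/r = -1.318×10⁷ J/kg, so a = −μ/(2ε) = 1.513×10⁷ m.
The apsides satisfy r_p + r_a = 2a, so the apogee radius is 2a − r_p = 2.319×10⁷ m = 23185 km.
Apogee altitude = 23185 − 6371 = 16814 km.

apogee altitude ≈ 16800 km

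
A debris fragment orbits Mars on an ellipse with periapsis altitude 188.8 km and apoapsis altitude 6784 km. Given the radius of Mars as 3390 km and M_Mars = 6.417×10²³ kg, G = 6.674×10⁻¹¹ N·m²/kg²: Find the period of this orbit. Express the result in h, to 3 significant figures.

T ≈ 4.81 h

μ = GM = 6.674×10⁻¹¹ × 6.417×10²³ = 4.283×10¹³ m³/s².
r_p = 3390 + 188.8 = 3578.8 km = 3.5788×10⁶ m.
r_a = 3390 + 6784 = 10174 km = 1.0174×10⁷ m.
Semi-major axis a = (r_p + r_a)/2 = (3578.8 + 10174)/2 = 6876.4 km = 6.876×10⁶ m.
By Kepler's third law T = 2π√(a³/μ) = 2π × 2.755×10³ = 1.731×10⁴ s.
= 4.809 h.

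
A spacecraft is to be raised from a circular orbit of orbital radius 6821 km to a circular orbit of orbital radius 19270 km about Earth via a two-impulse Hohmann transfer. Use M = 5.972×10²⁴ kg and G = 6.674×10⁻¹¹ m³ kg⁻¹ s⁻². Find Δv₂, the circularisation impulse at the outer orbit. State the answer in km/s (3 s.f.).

Δv ≈ 1.26 km/s

μ = GM = 6.674×10⁻¹¹ × 5.972×10²⁴ = 3.986×10¹⁴ m³/s².
r₁ = 6821 km = 6.821×10⁶ m.
r₂ = 19270 km = 1.927×10⁷ m.
Transfer ellipse a_t = (r₁ + r₂)/2 = 1.305×10⁷ m.
At r₁: circular v_c1 = √(μ/r₁) = 7644 m/s; transfer-perigee v_p = √[μ(2/r₁ − 1/a_t)] = 9291 m/s.
At r₂: circular v_c2 = √(μ/r₂) = 4548 m/s; transfer-apogee v_a = √[μ(2/r₂ − 1/a_t)] = 3289 m/s.
Δv₂ = v_c2 − v_a = 1259 m/s.
= 1.259 km/s.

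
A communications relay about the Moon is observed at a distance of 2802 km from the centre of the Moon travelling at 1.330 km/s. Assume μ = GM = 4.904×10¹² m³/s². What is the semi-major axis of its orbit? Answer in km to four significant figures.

a ≈ 2832 km

r = 2.802×10⁶ m.
Specific orbital energy ε = v²/2 − μ/r = (1330)²/2 − 4.904×10¹²/2.802×10⁶ = -8.657×10⁵ J/kg.
Since ε = −μ/(2a), a = −μ/(2ε) = 2.832×10⁶ m = 2832.3 km.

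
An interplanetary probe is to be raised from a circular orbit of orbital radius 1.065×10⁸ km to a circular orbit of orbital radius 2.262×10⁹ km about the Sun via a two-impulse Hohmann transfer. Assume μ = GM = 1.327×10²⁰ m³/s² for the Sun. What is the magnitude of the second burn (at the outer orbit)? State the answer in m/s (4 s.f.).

r₁ = 1.065×10⁸ km = 1.065×10¹¹ m.
r₂ = 2.262×10⁹ km = 2.262×10¹² m.
Transfer ellipse a_t = (r₁ + r₂)/2 = 1.184×10¹² m.
At r₁: circular v_c1 = √(μ/r₁) = 35300 m/s; transfer-perihelion v_p = √[μ(2/r₁ − 1/a_t)] = 48780 m/s.
At r₂: circular v_c2 = √(μ/r₂) = 7659 m/s; transfer-aphelion v_a = √[μ(2/r₂ − 1/a_t)] = 2297 m/s.
Δv₂ = v_c2 − v_a = 5362 m/s.

Δv ≈ 5362 m/s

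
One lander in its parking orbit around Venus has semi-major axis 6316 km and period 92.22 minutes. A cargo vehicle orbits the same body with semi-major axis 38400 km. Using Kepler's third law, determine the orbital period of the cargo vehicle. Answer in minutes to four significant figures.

T₂ ≈ 1382 minutes

Kepler's third law: T² ∝ a³, so T₂ = T₁ (a₂/a₁)^(3/2).
a₂/a₁ = 6.080, (a₂/a₁)^(3/2) = 14.99.
T₂ = 92.22 × 14.99 = 1382 minutes.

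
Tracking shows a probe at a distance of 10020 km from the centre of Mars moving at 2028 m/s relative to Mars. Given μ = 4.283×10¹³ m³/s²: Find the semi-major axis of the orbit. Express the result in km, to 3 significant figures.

r = 1.002×10⁷ m.
Vis-viva rearranged: 1/a = 2/r − v²/μ = 1.996×10⁻⁷ − 9.603×10⁻⁸ = 1.036×10⁻⁷ m⁻¹.
a = 9.655×10⁶ m = 9654.8 km.

a ≈ 9650 km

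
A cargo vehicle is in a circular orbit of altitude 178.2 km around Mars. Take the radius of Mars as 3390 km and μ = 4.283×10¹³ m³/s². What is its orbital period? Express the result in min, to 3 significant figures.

r = 3390 + 178.2 = 3568.2 km = 3.5682×10⁶ m.
Kepler's third law: T = 2π√(r³/μ) = 2π√((3.568×10⁶)³ / 4.283×10¹³).
r³/μ = 1.061×10⁶ s², so T = 2π × 1.030×10³ = 6.471×10³ s.
Converting: 6.471×10³ s ÷ 60.00 = 107.9 min.

T ≈ 108 min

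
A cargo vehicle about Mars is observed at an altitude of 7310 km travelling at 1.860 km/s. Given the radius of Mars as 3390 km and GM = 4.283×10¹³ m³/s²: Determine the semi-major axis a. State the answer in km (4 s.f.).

r = 3390 + 7310 = 10700 km = 1.070×10⁷ m.
Vis-viva rearranged: 1/a = 2/r − v²/μ = 1.869×10⁻⁷ − 8.078×10⁻⁸ = 1.061×10⁻⁷ m⁻¹.
a = 9.421×10⁶ m = 9421.5 km.

a ≈ 9421 km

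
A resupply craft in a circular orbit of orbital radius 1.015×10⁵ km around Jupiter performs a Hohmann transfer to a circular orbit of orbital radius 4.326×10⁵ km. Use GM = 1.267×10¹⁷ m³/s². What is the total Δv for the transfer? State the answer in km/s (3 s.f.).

r₁ = 1.015×10⁵ km = 1.015×10⁸ m.
r₂ = 4.326×10⁵ km = 4.326×10⁸ m.
Transfer ellipse a_t = (r₁ + r₂)/2 = 2.670×10⁸ m.
At r₁: circular v_c1 = √(μ/r₁) = 35330 m/s; transfer-perijove v_p = √[μ(2/r₁ − 1/a_t)] = 44970 m/s.
Δv₁ = v_p − v_c1 = 9637 m/s.
At r₂: circular v_c2 = √(μ/r₂) = 17110 m/s; transfer-apojove v_a = √[μ(2/r₂ − 1/a_t)] = 10550 m/s.
Δv₂ = v_c2 − v_a = 6563 m/s.
Total Δv = Δv₁ + Δv₂ = 16200 m/s = 16.20 km/s.

Δv_total ≈ 16.2 km/s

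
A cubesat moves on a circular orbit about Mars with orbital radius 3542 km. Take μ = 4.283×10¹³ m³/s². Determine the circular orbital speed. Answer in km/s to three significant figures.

v ≈ 3.48 km/s

r = 3542 km = 3.542×10⁶ m.
For a circular orbit v = √(μ/r) = √(4.283×10¹³ / 3.542×10⁶) = √(1.209×10⁷) = 3477 m/s.
That is 3.477 km/s.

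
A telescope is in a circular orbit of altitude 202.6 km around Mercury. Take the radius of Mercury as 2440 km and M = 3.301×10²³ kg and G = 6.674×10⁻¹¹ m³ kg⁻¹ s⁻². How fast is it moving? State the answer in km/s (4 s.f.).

v ≈ 2.887 km/s

μ = GM = 6.674×10⁻¹¹ × 3.301×10²³ = 2.203×10¹³ m³/s².
r = 2440 + 202.6 = 2642.6 km = 2.6426×10⁶ m.
For a circular orbit v = √(μ/r) = √(2.203×10¹³ / 2.643×10⁶) = √(8.337×10⁶) = 2887 m/s.
That is 2.887 km/s.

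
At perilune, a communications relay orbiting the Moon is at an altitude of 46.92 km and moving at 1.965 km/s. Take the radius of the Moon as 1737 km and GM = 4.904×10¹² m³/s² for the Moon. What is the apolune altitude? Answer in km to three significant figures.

r_p = 1737 + 46.92 = 1783.9 km = 1.784×10⁶ m.
Specific energy ε = v²/2 − μ/r = -8.184×10⁵ J/kg, so a = −μ/(2ε) = 2.996×10⁶ m.
The apsides satisfy r_p + r_a = 2a, so the apolune radius is 2a − r_p = 4.208×10⁶ m = 4208.3 km.
Apolune altitude = 4208.3 − 1737 = 2471.3 km.

apolune altitude ≈ 2470 km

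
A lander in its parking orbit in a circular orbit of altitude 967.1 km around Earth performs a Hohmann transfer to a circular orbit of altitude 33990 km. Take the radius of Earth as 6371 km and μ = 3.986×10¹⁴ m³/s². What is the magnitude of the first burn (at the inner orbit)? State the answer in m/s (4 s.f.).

r₁ = 6371 + 967.1 = 7338.1 km = 7.3381×10⁶ m.
r₂ = 6371 + 33990 = 40361 km = 4.0361×10⁷ m.
Transfer ellipse a_t = (r₁ + r₂)/2 = 2.385×10⁷ m.
At r₁: circular v_c1 = √(μ/r₁) = 7370 m/s; transfer-perigee v_p = √[μ(2/r₁ − 1/a_t)] = 9588 m/s.
Δv₁ = v_p − v_c1 = 2218 m/s.

Δv ≈ 2218 m/s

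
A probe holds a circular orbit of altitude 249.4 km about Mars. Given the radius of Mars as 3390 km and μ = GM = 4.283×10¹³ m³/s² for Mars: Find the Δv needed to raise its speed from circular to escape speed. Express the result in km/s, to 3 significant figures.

Δv ≈ 1.42 km/s

r = 3390 + 249.4 = 3639.4 km = 3.6394×10⁶ m.
Circular speed v_c = √(μ/r) = 3431 m/s.
Escape speed v_esc = √(2μ/r) = √2 × v_c = 4851 m/s.
Δv = v_esc − v_c = 1421 m/s = 1.421 km/s.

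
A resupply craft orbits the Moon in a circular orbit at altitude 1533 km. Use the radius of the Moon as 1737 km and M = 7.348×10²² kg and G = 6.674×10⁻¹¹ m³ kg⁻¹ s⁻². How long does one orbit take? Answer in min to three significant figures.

μ = GM = 6.674×10⁻¹¹ × 7.348×10²² = 4.904×10¹² m³/s².
r = 1737 + 1533 = 3270.0 km = 3.2700×10⁶ m.
Kepler's third law: T = 2π√(r³/μ) = 2π√((3.270×10⁶)³ / 4.904×10¹²).
r³/μ = 7.130×10⁶ s², so T = 2π × 2.670×10³ = 1.678×10⁴ s.
Converting: 1.678×10⁴ s ÷ 60.00 = 279.6 min.

T ≈ 280 min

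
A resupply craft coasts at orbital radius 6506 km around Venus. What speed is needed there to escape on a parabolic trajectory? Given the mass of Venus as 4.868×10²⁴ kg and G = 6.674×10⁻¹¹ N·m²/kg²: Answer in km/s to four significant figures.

v_esc ≈ 9.994 km/s

μ = GM = 6.674×10⁻¹¹ × 4.868×10²⁴ = 3.249×10¹⁴ m³/s².
r = 6506 km = 6.506×10⁶ m.
Escape speed v_esc = √(2μ/r) = √(2 × 3.249×10¹⁴ / 6.506×10⁶) = √(9.987×10⁷) = 9994 m/s.
= 9.994 km/s.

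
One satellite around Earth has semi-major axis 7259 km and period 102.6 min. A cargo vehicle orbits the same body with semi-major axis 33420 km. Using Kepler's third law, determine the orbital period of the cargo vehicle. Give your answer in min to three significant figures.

Kepler's third law: T² ∝ a³, so T₂ = T₁ (a₂/a₁)^(3/2).
a₂/a₁ = 4.604, (a₂/a₁)^(3/2) = 9.879.
T₂ = 102.6 × 9.879 = 1014 min.

T₂ ≈ 1010 min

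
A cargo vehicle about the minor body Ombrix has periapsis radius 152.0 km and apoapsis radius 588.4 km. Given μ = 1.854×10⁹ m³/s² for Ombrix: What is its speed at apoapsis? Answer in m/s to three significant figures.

v ≈ 36.0 m/s

Semi-major axis a = (r_p + r_a)/2 = 370.20 km = 3.702×10⁵ m.
Vis-viva: v² = μ(2/r − 1/a) = 1.854×10⁹ × (3.399×10⁻⁶ − 2.701×10⁻⁶) = 1.294×10³ m²/s².
v = 35.97 m/s.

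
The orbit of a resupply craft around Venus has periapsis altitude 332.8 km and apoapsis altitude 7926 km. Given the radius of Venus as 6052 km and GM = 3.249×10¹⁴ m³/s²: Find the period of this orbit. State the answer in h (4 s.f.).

T ≈ 3.146 h

r_p = 6052 + 332.8 = 6384.8 km = 6.3848×10⁶ m.
r_a = 6052 + 7926 = 13978 km = 1.3978×10⁷ m.
Semi-major axis a = (r_p + r_a)/2 = (6384.8 + 13978)/2 = 10181 km = 1.018×10⁷ m.
By Kepler's third law T = 2π√(a³/μ) = 2π × 1.802×10³ = 1.132×10⁴ s.
= 3.146 h.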